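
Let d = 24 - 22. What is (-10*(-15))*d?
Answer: 300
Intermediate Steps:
d = 2
(-10*(-15))*d = -10*(-15)*2 = 150*2 = 300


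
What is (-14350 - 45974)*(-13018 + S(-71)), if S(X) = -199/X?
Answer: 55744141596/71 ≈ 7.8513e+8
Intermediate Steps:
(-14350 - 45974)*(-13018 + S(-71)) = (-14350 - 45974)*(-13018 - 199/(-71)) = -60324*(-13018 - 199*(-1/71)) = -60324*(-13018 + 199/71) = -60324*(-924079/71) = 55744141596/71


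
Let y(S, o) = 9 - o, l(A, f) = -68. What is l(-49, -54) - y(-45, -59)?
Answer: -136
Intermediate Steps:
l(-49, -54) - y(-45, -59) = -68 - (9 - 1*(-59)) = -68 - (9 + 59) = -68 - 1*68 = -68 - 68 = -136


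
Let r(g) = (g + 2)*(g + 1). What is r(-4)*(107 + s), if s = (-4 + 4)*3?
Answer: 642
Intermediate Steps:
s = 0 (s = 0*3 = 0)
r(g) = (1 + g)*(2 + g) (r(g) = (2 + g)*(1 + g) = (1 + g)*(2 + g))
r(-4)*(107 + s) = (2 + (-4)**2 + 3*(-4))*(107 + 0) = (2 + 16 - 12)*107 = 6*107 = 642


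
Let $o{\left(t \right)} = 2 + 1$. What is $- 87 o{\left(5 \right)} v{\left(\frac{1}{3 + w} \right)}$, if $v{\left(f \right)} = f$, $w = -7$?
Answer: $\frac{261}{4} \approx 65.25$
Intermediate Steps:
$o{\left(t \right)} = 3$
$- 87 o{\left(5 \right)} v{\left(\frac{1}{3 + w} \right)} = \frac{\left(-87\right) 3}{3 - 7} = - \frac{261}{-4} = \left(-261\right) \left(- \frac{1}{4}\right) = \frac{261}{4}$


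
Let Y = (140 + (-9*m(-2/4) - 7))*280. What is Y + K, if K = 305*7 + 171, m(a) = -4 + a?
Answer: 50886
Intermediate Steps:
K = 2306 (K = 2135 + 171 = 2306)
Y = 48580 (Y = (140 + (-9*(-4 - 2/4) - 7))*280 = (140 + (-9*(-4 - 2*1/4) - 7))*280 = (140 + (-9*(-4 - 1/2) - 7))*280 = (140 + (-9*(-9/2) - 7))*280 = (140 + (81/2 - 7))*280 = (140 + 67/2)*280 = (347/2)*280 = 48580)
Y + K = 48580 + 2306 = 50886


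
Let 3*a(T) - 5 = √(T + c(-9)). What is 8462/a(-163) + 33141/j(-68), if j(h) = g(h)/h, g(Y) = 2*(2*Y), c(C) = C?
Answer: 7036497/788 - 50772*I*√43/197 ≈ 8929.6 - 1690.0*I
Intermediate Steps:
g(Y) = 4*Y
a(T) = 5/3 + √(-9 + T)/3 (a(T) = 5/3 + √(T - 9)/3 = 5/3 + √(-9 + T)/3)
j(h) = 4 (j(h) = (4*h)/h = 4)
8462/a(-163) + 33141/j(-68) = 8462/(5/3 + √(-9 - 163)/3) + 33141/4 = 8462/(5/3 + √(-172)/3) + 33141*(¼) = 8462/(5/3 + (2*I*√43)/3) + 33141/4 = 8462/(5/3 + 2*I*√43/3) + 33141/4 = 33141/4 + 8462/(5/3 + 2*I*√43/3)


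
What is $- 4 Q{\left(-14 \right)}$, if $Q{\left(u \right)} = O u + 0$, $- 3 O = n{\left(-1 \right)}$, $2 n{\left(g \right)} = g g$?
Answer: $- \frac{28}{3} \approx -9.3333$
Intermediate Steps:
$n{\left(g \right)} = \frac{g^{2}}{2}$ ($n{\left(g \right)} = \frac{g g}{2} = \frac{g^{2}}{2}$)
$O = - \frac{1}{6}$ ($O = - \frac{\frac{1}{2} \left(-1\right)^{2}}{3} = - \frac{\frac{1}{2} \cdot 1}{3} = \left(- \frac{1}{3}\right) \frac{1}{2} = - \frac{1}{6} \approx -0.16667$)
$Q{\left(u \right)} = - \frac{u}{6}$ ($Q{\left(u \right)} = - \frac{u}{6} + 0 = - \frac{u}{6}$)
$- 4 Q{\left(-14 \right)} = - 4 \left(\left(- \frac{1}{6}\right) \left(-14\right)\right) = \left(-4\right) \frac{7}{3} = - \frac{28}{3}$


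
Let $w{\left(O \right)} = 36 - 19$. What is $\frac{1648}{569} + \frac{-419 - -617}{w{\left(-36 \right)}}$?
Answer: $\frac{140678}{9673} \approx 14.543$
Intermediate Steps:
$w{\left(O \right)} = 17$
$\frac{1648}{569} + \frac{-419 - -617}{w{\left(-36 \right)}} = \frac{1648}{569} + \frac{-419 - -617}{17} = 1648 \cdot \frac{1}{569} + \left(-419 + 617\right) \frac{1}{17} = \frac{1648}{569} + 198 \cdot \frac{1}{17} = \frac{1648}{569} + \frac{198}{17} = \frac{140678}{9673}$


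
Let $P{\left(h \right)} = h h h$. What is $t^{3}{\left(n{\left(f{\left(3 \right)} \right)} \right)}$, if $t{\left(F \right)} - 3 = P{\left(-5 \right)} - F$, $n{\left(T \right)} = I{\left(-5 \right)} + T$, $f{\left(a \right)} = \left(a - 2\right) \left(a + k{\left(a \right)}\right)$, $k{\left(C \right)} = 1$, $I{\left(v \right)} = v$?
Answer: $-1771561$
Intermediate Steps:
$f{\left(a \right)} = \left(1 + a\right) \left(-2 + a\right)$ ($f{\left(a \right)} = \left(a - 2\right) \left(a + 1\right) = \left(-2 + a\right) \left(1 + a\right) = \left(1 + a\right) \left(-2 + a\right)$)
$P{\left(h \right)} = h^{3}$ ($P{\left(h \right)} = h^{2} h = h^{3}$)
$n{\left(T \right)} = -5 + T$
$t{\left(F \right)} = -122 - F$ ($t{\left(F \right)} = 3 - \left(125 + F\right) = -122 - F$)
$t^{3}{\left(n{\left(f{\left(3 \right)} \right)} \right)} = \left(-122 - \left(-5 - \left(5 - 9\right)\right)\right)^{3} = \left(-122 - \left(-5 - -4\right)\right)^{3} = \left(-122 - \left(-5 + 4\right)\right)^{3} = \left(-122 - -1\right)^{3} = \left(-122 + 1\right)^{3} = \left(-121\right)^{3} = -1771561$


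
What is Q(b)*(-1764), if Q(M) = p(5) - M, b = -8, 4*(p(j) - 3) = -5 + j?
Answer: -19404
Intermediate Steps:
p(j) = 7/4 + j/4 (p(j) = 3 + (-5 + j)/4 = 3 + (-5/4 + j/4) = 7/4 + j/4)
Q(M) = 3 - M (Q(M) = (7/4 + (¼)*5) - M = (7/4 + 5/4) - M = 3 - M)
Q(b)*(-1764) = (3 - 1*(-8))*(-1764) = (3 + 8)*(-1764) = 11*(-1764) = -19404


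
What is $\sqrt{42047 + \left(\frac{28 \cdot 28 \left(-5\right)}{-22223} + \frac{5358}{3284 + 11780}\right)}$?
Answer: $\frac{3 \sqrt{32723820744157723649}}{83691818} \approx 205.05$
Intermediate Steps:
$\sqrt{42047 + \left(\frac{28 \cdot 28 \left(-5\right)}{-22223} + \frac{5358}{3284 + 11780}\right)} = \sqrt{42047 + \left(784 \left(-5\right) \left(- \frac{1}{22223}\right) + \frac{5358}{15064}\right)} = \sqrt{42047 + \left(\left(-3920\right) \left(- \frac{1}{22223}\right) + 5358 \cdot \frac{1}{15064}\right)} = \sqrt{42047 + \left(\frac{3920}{22223} + \frac{2679}{7532}\right)} = \sqrt{42047 + \frac{89060857}{167383636}} = \sqrt{\frac{7038068803749}{167383636}} = \frac{3 \sqrt{32723820744157723649}}{83691818}$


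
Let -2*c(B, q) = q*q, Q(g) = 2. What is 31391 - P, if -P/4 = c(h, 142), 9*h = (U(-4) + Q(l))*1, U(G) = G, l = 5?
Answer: -8937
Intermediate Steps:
h = -2/9 (h = ((-4 + 2)*1)/9 = (-2*1)/9 = (1/9)*(-2) = -2/9 ≈ -0.22222)
c(B, q) = -q**2/2 (c(B, q) = -q*q/2 = -q**2/2)
P = 40328 (P = -(-2)*142**2 = -(-2)*20164 = -4*(-10082) = 40328)
31391 - P = 31391 - 1*40328 = 31391 - 40328 = -8937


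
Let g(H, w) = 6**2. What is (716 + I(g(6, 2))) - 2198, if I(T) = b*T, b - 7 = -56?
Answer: -3246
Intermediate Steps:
b = -49 (b = 7 - 56 = -49)
g(H, w) = 36
I(T) = -49*T
(716 + I(g(6, 2))) - 2198 = (716 - 49*36) - 2198 = (716 - 1764) - 2198 = -1048 - 2198 = -3246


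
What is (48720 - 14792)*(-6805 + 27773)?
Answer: 711402304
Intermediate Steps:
(48720 - 14792)*(-6805 + 27773) = 33928*20968 = 711402304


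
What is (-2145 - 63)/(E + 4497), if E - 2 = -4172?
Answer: -736/109 ≈ -6.7523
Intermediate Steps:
E = -4170 (E = 2 - 4172 = -4170)
(-2145 - 63)/(E + 4497) = (-2145 - 63)/(-4170 + 4497) = -2208/327 = -2208*1/327 = -736/109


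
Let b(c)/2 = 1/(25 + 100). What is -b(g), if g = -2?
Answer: -2/125 ≈ -0.016000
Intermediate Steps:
b(c) = 2/125 (b(c) = 2/(25 + 100) = 2/125)
-b(g) = -1*2/125 = -2/125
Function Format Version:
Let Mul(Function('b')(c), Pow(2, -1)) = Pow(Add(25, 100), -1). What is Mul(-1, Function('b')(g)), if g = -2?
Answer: Rational(-2, 125) ≈ -0.016000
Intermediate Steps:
Function('b')(c) = Rational(2, 125) (Function('b')(c) = Mul(2, Pow(Add(25, 100), -1)) = Mul(2, Pow(125, -1)) = Mul(2, Rational(1, 125)) = Rational(2, 125))
Mul(-1, Function('b')(g)) = Mul(-1, Rational(2, 125)) = Rational(-2, 125)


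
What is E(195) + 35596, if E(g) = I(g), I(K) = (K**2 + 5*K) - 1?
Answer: 74595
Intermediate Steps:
I(K) = -1 + K**2 + 5*K
E(g) = -1 + g**2 + 5*g
E(195) + 35596 = (-1 + 195**2 + 5*195) + 35596 = (-1 + 38025 + 975) + 35596 = 38999 + 35596 = 74595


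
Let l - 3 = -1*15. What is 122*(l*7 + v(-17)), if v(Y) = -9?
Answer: -11346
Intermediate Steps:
l = -12 (l = 3 - 1*15 = 3 - 15 = -12)
122*(l*7 + v(-17)) = 122*(-12*7 - 9) = 122*(-84 - 9) = 122*(-93) = -11346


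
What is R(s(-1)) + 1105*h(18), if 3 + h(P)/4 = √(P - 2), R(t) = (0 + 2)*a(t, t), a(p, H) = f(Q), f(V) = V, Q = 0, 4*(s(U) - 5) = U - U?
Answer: 4420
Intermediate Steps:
s(U) = 5 (s(U) = 5 + (U - U)/4 = 5 + (¼)*0 = 5 + 0 = 5)
a(p, H) = 0
R(t) = 0 (R(t) = (0 + 2)*0 = 2*0 = 0)
h(P) = -12 + 4*√(-2 + P) (h(P) = -12 + 4*√(P - 2) = -12 + 4*√(-2 + P))
R(s(-1)) + 1105*h(18) = 0 + 1105*(-12 + 4*√(-2 + 18)) = 0 + 1105*(-12 + 4*√16) = 0 + 1105*(-12 + 4*4) = 0 + 1105*(-12 + 16) = 0 + 1105*4 = 0 + 4420 = 4420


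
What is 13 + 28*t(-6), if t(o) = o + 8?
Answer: 69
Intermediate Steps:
t(o) = 8 + o
13 + 28*t(-6) = 13 + 28*(8 - 6) = 13 + 28*2 = 13 + 56 = 69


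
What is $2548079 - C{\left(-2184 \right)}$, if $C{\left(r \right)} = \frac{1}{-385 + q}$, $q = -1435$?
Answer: $\frac{4637503781}{1820} \approx 2.5481 \cdot 10^{6}$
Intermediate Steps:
$C{\left(r \right)} = - \frac{1}{1820}$ ($C{\left(r \right)} = \frac{1}{-385 - 1435} = \frac{1}{-1820} = - \frac{1}{1820}$)
$2548079 - C{\left(-2184 \right)} = 2548079 - - \frac{1}{1820} = 2548079 + \frac{1}{1820} = \frac{4637503781}{1820}$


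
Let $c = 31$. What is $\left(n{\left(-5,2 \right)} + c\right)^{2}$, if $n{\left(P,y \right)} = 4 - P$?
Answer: $1600$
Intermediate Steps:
$\left(n{\left(-5,2 \right)} + c\right)^{2} = \left(\left(4 - -5\right) + 31\right)^{2} = \left(\left(4 + 5\right) + 31\right)^{2} = \left(9 + 31\right)^{2} = 40^{2} = 1600$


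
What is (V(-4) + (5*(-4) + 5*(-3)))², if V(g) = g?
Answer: 1521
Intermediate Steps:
(V(-4) + (5*(-4) + 5*(-3)))² = (-4 + (5*(-4) + 5*(-3)))² = (-4 + (-20 - 15))² = (-4 - 35)² = (-39)² = 1521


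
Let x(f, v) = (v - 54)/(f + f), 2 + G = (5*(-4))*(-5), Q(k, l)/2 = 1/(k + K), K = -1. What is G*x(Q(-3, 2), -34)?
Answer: 8624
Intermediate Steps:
Q(k, l) = 2/(-1 + k) (Q(k, l) = 2/(k - 1) = 2/(-1 + k))
G = 98 (G = -2 + (5*(-4))*(-5) = -2 - 20*(-5) = -2 + 100 = 98)
x(f, v) = (-54 + v)/(2*f) (x(f, v) = (-54 + v)/((2*f)) = (-54 + v)*(1/(2*f)) = (-54 + v)/(2*f))
G*x(Q(-3, 2), -34) = 98*((-54 - 34)/(2*((2/(-1 - 3))))) = 98*((½)*(-88)/(2/(-4))) = 98*((½)*(-88)/(2*(-¼))) = 98*((½)*(-88)/(-½)) = 98*((½)*(-2)*(-88)) = 98*88 = 8624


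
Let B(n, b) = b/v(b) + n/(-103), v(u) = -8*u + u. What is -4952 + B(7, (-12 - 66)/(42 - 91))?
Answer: -3570544/721 ≈ -4952.2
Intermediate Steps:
v(u) = -7*u
B(n, b) = -1/7 - n/103 (B(n, b) = b/((-7*b)) + n/(-103) = b*(-1/(7*b)) + n*(-1/103) = -1/7 - n/103)
-4952 + B(7, (-12 - 66)/(42 - 91)) = -4952 + (-1/7 - 1/103*7) = -4952 + (-1/7 - 7/103) = -4952 - 152/721 = -3570544/721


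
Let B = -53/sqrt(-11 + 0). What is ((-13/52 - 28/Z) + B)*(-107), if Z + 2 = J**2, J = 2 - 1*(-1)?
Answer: 1819/4 - 5671*I*sqrt(11)/11 ≈ 454.75 - 1709.9*I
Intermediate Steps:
J = 3 (J = 2 + 1 = 3)
Z = 7 (Z = -2 + 3**2 = -2 + 9 = 7)
B = 53*I*sqrt(11)/11 (B = -53*(-I*sqrt(11)/11) = -(-53)*I*sqrt(11)/11 = 53*I*sqrt(11)/11 ≈ 15.98*I)
((-13/52 - 28/Z) + B)*(-107) = ((-13/52 - 28/7) + 53*I*sqrt(11)/11)*(-107) = ((-13*1/52 - 28*1/7) + 53*I*sqrt(11)/11)*(-107) = ((-1/4 - 4) + 53*I*sqrt(11)/11)*(-107) = (-17/4 + 53*I*sqrt(11)/11)*(-107) = 1819/4 - 5671*I*sqrt(11)/11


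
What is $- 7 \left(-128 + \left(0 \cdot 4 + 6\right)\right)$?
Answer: $854$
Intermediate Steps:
$- 7 \left(-128 + \left(0 \cdot 4 + 6\right)\right) = - 7 \left(-128 + \left(0 + 6\right)\right) = - 7 \left(-128 + 6\right) = \left(-7\right) \left(-122\right) = 854$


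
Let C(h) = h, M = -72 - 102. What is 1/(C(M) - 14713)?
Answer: -1/14887 ≈ -6.7173e-5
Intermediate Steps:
M = -174
1/(C(M) - 14713) = 1/(-174 - 14713) = 1/(-14887) = -1/14887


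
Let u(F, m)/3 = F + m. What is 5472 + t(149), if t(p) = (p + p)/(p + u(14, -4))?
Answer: 979786/179 ≈ 5473.7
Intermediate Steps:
u(F, m) = 3*F + 3*m (u(F, m) = 3*(F + m) = 3*F + 3*m)
t(p) = 2*p/(30 + p) (t(p) = (p + p)/(p + (3*14 + 3*(-4))) = (2*p)/(p + (42 - 12)) = (2*p)/(p + 30) = (2*p)/(30 + p) = 2*p/(30 + p))
5472 + t(149) = 5472 + 2*149/(30 + 149) = 5472 + 2*149/179 = 5472 + 2*149*(1/179) = 5472 + 298/179 = 979786/179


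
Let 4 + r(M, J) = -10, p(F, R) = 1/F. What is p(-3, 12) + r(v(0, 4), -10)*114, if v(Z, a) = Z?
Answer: -4789/3 ≈ -1596.3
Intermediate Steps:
r(M, J) = -14 (r(M, J) = -4 - 10 = -14)
p(-3, 12) + r(v(0, 4), -10)*114 = 1/(-3) - 14*114 = -1/3 - 1596 = -4789/3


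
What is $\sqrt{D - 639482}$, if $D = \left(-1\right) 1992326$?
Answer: $8 i \sqrt{41122} \approx 1622.3 i$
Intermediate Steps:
$D = -1992326$
$\sqrt{D - 639482} = \sqrt{-1992326 - 639482} = \sqrt{-2631808} = 8 i \sqrt{41122}$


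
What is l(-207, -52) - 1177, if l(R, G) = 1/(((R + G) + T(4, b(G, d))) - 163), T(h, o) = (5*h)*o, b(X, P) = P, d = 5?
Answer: -378995/322 ≈ -1177.0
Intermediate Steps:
T(h, o) = 5*h*o
l(R, G) = 1/(-63 + G + R) (l(R, G) = 1/(((R + G) + 5*4*5) - 163) = 1/(((G + R) + 100) - 163) = 1/((100 + G + R) - 163) = 1/(-63 + G + R))
l(-207, -52) - 1177 = 1/(-63 - 52 - 207) - 1177 = 1/(-322) - 1177 = -1/322 - 1177 = -378995/322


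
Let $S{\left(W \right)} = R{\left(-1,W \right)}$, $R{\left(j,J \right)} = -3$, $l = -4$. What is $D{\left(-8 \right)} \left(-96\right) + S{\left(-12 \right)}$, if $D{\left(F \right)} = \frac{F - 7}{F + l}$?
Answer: $-123$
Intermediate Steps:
$S{\left(W \right)} = -3$
$D{\left(F \right)} = \frac{-7 + F}{-4 + F}$ ($D{\left(F \right)} = \frac{F - 7}{F - 4} = \frac{-7 + F}{-4 + F}$)
$D{\left(-8 \right)} \left(-96\right) + S{\left(-12 \right)} = \frac{-7 - 8}{-4 - 8} \left(-96\right) - 3 = \frac{1}{-12} \left(-15\right) \left(-96\right) - 3 = \left(- \frac{1}{12}\right) \left(-15\right) \left(-96\right) - 3 = \frac{5}{4} \left(-96\right) - 3 = -120 - 3 = -123$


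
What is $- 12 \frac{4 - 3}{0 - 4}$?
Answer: $3$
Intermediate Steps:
$- 12 \frac{4 - 3}{0 - 4} = - 12 \cdot 1 \frac{1}{-4} = - 12 \cdot 1 \left(- \frac{1}{4}\right) = \left(-12\right) \left(- \frac{1}{4}\right) = 3$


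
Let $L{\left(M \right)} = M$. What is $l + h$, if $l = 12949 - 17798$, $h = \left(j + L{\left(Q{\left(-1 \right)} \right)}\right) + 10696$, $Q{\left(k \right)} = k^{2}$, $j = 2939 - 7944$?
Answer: $843$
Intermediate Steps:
$j = -5005$
$h = 5692$ ($h = \left(-5005 + \left(-1\right)^{2}\right) + 10696 = \left(-5005 + 1\right) + 10696 = -5004 + 10696 = 5692$)
$l = -4849$ ($l = 12949 - 17798 = -4849$)
$l + h = -4849 + 5692 = 843$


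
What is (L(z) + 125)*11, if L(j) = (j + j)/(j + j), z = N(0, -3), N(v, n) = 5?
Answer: 1386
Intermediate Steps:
z = 5
L(j) = 1 (L(j) = (2*j)/((2*j)) = (2*j)*(1/(2*j)) = 1)
(L(z) + 125)*11 = (1 + 125)*11 = 126*11 = 1386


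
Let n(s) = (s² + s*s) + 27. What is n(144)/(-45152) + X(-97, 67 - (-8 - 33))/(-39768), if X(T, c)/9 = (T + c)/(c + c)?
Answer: -1237764695/1346703552 ≈ -0.91911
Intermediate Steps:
n(s) = 27 + 2*s² (n(s) = (s² + s²) + 27 = 2*s² + 27 = 27 + 2*s²)
X(T, c) = 9*(T + c)/(2*c) (X(T, c) = 9*((T + c)/(c + c)) = 9*((T + c)/((2*c))) = 9*((T + c)*(1/(2*c))) = 9*((T + c)/(2*c)) = 9*(T + c)/(2*c))
n(144)/(-45152) + X(-97, 67 - (-8 - 33))/(-39768) = (27 + 2*144²)/(-45152) + (9*(-97 + (67 - (-8 - 33)))/(2*(67 - (-8 - 33))))/(-39768) = (27 + 2*20736)*(-1/45152) + (9*(-97 + (67 - 1*(-41)))/(2*(67 - 1*(-41))))*(-1/39768) = (27 + 41472)*(-1/45152) + (9*(-97 + (67 + 41))/(2*(67 + 41)))*(-1/39768) = 41499*(-1/45152) + ((9/2)*(-97 + 108)/108)*(-1/39768) = -41499/45152 + ((9/2)*(1/108)*11)*(-1/39768) = -41499/45152 + (11/24)*(-1/39768) = -41499/45152 - 11/954432 = -1237764695/1346703552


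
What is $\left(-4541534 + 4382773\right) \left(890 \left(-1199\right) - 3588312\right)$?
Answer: $739099452142$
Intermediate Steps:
$\left(-4541534 + 4382773\right) \left(890 \left(-1199\right) - 3588312\right) = - 158761 \left(-1067110 - 3588312\right) = \left(-158761\right) \left(-4655422\right) = 739099452142$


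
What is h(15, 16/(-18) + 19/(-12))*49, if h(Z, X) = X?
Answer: -4361/36 ≈ -121.14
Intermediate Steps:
h(15, 16/(-18) + 19/(-12))*49 = (16/(-18) + 19/(-12))*49 = (16*(-1/18) + 19*(-1/12))*49 = (-8/9 - 19/12)*49 = -89/36*49 = -4361/36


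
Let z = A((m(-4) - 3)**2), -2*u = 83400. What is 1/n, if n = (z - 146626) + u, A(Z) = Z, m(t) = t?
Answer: -1/188277 ≈ -5.3113e-6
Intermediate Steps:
u = -41700 (u = -1/2*83400 = -41700)
z = 49 (z = (-4 - 3)**2 = (-7)**2 = 49)
n = -188277 (n = (49 - 146626) - 41700 = -146577 - 41700 = -188277)
1/n = 1/(-188277) = -1/188277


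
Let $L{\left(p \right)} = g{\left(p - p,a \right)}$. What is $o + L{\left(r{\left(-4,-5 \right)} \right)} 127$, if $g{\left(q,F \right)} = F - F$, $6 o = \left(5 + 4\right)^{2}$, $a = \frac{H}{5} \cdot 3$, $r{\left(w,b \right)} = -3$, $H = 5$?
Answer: $\frac{27}{2} \approx 13.5$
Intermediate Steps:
$a = 3$ ($a = \frac{5}{5} \cdot 3 = 5 \cdot \frac{1}{5} \cdot 3 = 1 \cdot 3 = 3$)
$o = \frac{27}{2}$ ($o = \frac{\left(5 + 4\right)^{2}}{6} = \frac{9^{2}}{6} = \frac{1}{6} \cdot 81 = \frac{27}{2} \approx 13.5$)
$g{\left(q,F \right)} = 0$
$L{\left(p \right)} = 0$
$o + L{\left(r{\left(-4,-5 \right)} \right)} 127 = \frac{27}{2} + 0 \cdot 127 = \frac{27}{2} + 0 = \frac{27}{2}$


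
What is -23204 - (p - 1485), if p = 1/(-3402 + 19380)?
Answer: -347026183/15978 ≈ -21719.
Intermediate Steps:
p = 1/15978 ≈ 6.2586e-5
-23204 - (p - 1485) = -23204 - (1/15978 - 1485) = -23204 - 1*(-23727329/15978) = -23204 + 23727329/15978 = -347026183/15978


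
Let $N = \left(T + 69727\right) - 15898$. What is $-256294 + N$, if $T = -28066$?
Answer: $-230531$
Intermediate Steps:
$N = 25763$ ($N = \left(-28066 + 69727\right) - 15898 = 41661 - 15898 = 25763$)
$-256294 + N = -256294 + 25763 = -230531$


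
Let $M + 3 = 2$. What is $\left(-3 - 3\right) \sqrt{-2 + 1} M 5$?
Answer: $30 i \approx 30.0 i$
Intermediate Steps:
$M = -1$ ($M = -3 + 2 = -1$)
$\left(-3 - 3\right) \sqrt{-2 + 1} M 5 = \left(-3 - 3\right) \sqrt{-2 + 1} \left(-1\right) 5 = - 6 \sqrt{-1} \left(-1\right) 5 = - 6 i \left(-1\right) 5 = 6 i 5 = 30 i$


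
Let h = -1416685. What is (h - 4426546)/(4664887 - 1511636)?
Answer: -5843231/3153251 ≈ -1.8531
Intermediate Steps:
(h - 4426546)/(4664887 - 1511636) = (-1416685 - 4426546)/(4664887 - 1511636) = -5843231/3153251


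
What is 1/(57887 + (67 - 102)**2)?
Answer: 1/59112 ≈ 1.6917e-5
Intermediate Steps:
1/(57887 + (67 - 102)**2) = 1/(57887 + (-35)**2) = 1/(57887 + 1225) = 1/59112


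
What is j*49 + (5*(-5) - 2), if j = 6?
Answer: 267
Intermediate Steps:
j*49 + (5*(-5) - 2) = 6*49 + (5*(-5) - 2) = 294 + (-25 - 2) = 294 - 27 = 267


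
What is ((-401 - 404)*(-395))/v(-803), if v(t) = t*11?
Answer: -317975/8833 ≈ -35.999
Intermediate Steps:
v(t) = 11*t
((-401 - 404)*(-395))/v(-803) = ((-401 - 404)*(-395))/((11*(-803))) = -805*(-395)/(-8833) = 317975*(-1/8833) = -317975/8833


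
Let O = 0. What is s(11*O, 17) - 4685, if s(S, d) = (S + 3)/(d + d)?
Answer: -159287/34 ≈ -4684.9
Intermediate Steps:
s(S, d) = (3 + S)/(2*d) (s(S, d) = (3 + S)/((2*d)) = (3 + S)*(1/(2*d)) = (3 + S)/(2*d))
s(11*O, 17) - 4685 = (½)*(3 + 11*0)/17 - 4685 = (½)*(1/17)*(3 + 0) - 4685 = (½)*(1/17)*3 - 4685 = 3/34 - 4685 = -159287/34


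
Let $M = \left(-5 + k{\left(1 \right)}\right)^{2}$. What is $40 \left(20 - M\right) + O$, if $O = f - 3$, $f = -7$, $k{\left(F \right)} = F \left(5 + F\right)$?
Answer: $750$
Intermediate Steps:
$O = -10$ ($O = -7 - 3 = -10$)
$M = 1$ ($M = \left(-5 + 1 \left(5 + 1\right)\right)^{2} = \left(-5 + 1 \cdot 6\right)^{2} = \left(-5 + 6\right)^{2} = 1^{2} = 1$)
$40 \left(20 - M\right) + O = 40 \left(20 - 1\right) - 10 = 40 \cdot 19 - 10 = 760 - 10 = 750$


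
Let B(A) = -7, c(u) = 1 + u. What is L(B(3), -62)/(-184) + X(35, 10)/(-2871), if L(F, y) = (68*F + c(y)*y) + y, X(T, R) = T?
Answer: -2329991/132066 ≈ -17.643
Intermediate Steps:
L(F, y) = y + 68*F + y*(1 + y) (L(F, y) = (68*F + (1 + y)*y) + y = (68*F + y*(1 + y)) + y = y + 68*F + y*(1 + y))
L(B(3), -62)/(-184) + X(35, 10)/(-2871) = (-62 + 68*(-7) - 62*(1 - 62))/(-184) + 35/(-2871) = (-62 - 476 - 62*(-61))*(-1/184) + 35*(-1/2871) = (-62 - 476 + 3782)*(-1/184) - 35/2871 = 3244*(-1/184) - 35/2871 = -811/46 - 35/2871 = -2329991/132066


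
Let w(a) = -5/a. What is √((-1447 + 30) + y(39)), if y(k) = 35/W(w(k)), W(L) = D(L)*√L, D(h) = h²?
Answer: √(-35425 - 10647*I*√195)/5 ≈ 48.459 - 61.362*I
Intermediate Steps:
W(L) = L^(5/2) (W(L) = L²*√L = L^(5/2))
y(k) = 7*√5/(25*(-1/k)^(5/2)) (y(k) = 35/((-5/k)^(5/2)) = 35/((25*√5*(-1/k)^(5/2))) = 35*(√5/(125*(-1/k)^(5/2))) = 7*√5/(25*(-1/k)^(5/2)))
√((-1447 + 30) + y(39)) = √((-1447 + 30) + (7/25)*√5*39²/√(-1/39)) = √(-1417 + (7/25)*√5*1521/√(-1*1/39)) = √(-1417 + (7/25)*√5*1521/√(-1/39)) = √(-1417 + (7/25)*√5*1521*(-I*√39)) = √(-1417 - 10647*I*√195/25)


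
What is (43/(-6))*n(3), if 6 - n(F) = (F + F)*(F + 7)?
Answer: 387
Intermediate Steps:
n(F) = 6 - 2*F*(7 + F) (n(F) = 6 - (F + F)*(F + 7) = 6 - 2*F*(7 + F))
(43/(-6))*n(3) = (43/(-6))*(6 - 14*3 - 2*3²) = (-⅙*43)*(6 - 42 - 2*9) = -43*(6 - 42 - 18)/6 = -43/6*(-54) = 387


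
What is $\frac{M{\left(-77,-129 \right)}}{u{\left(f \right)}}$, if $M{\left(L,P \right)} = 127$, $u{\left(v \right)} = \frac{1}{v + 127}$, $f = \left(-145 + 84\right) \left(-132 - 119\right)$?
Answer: $1960626$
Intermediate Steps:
$f = 15311$ ($f = \left(-61\right) \left(-251\right) = 15311$)
$u{\left(v \right)} = \frac{1}{127 + v}$
$\frac{M{\left(-77,-129 \right)}}{u{\left(f \right)}} = \frac{127}{\frac{1}{127 + 15311}} = \frac{127}{\frac{1}{15438}} = 127 \frac{1}{\frac{1}{15438}} = 127 \cdot 15438 = 1960626$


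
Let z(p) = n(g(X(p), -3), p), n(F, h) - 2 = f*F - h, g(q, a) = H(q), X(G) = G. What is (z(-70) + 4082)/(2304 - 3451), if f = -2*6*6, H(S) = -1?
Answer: -4226/1147 ≈ -3.6844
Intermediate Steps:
g(q, a) = -1
f = -72 (f = -12*6 = -72)
n(F, h) = 2 - h - 72*F (n(F, h) = 2 + (-72*F - h) = 2 + (-h - 72*F) = 2 - h - 72*F)
z(p) = 74 - p (z(p) = 2 - p - 72*(-1) = 2 - p + 72 = 74 - p)
(z(-70) + 4082)/(2304 - 3451) = ((74 - 1*(-70)) + 4082)/(2304 - 3451) = ((74 + 70) + 4082)/(-1147) = (144 + 4082)*(-1/1147) = 4226*(-1/1147) = -4226/1147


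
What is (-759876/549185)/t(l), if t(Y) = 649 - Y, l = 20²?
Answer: -19484/3506335 ≈ -0.0055568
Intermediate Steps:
l = 400
(-759876/549185)/t(l) = (-759876/549185)/(649 - 1*400) = (-759876*1/549185)/(649 - 400) = -58452/42245/249 = -58452/42245*1/249 = -19484/3506335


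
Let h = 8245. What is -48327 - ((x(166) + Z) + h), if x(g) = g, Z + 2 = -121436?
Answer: 64700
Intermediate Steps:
Z = -121438 (Z = -2 - 121436 = -121438)
-48327 - ((x(166) + Z) + h) = -48327 - ((166 - 121438) + 8245) = -48327 - (-121272 + 8245) = -48327 - 1*(-113027) = -48327 + 113027 = 64700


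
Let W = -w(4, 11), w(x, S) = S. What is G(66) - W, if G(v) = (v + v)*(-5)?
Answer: -649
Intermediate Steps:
G(v) = -10*v (G(v) = (2*v)*(-5) = -10*v)
W = -11 (W = -1*11 = -11)
G(66) - W = -10*66 - 1*(-11) = -660 + 11 = -649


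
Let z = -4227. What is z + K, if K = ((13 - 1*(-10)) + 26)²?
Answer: -1826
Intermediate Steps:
K = 2401 (K = ((13 + 10) + 26)² = (23 + 26)² = 49² = 2401)
z + K = -4227 + 2401 = -1826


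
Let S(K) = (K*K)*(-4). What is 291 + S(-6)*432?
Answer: -61917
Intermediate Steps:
S(K) = -4*K² (S(K) = K²*(-4) = -4*K²)
291 + S(-6)*432 = 291 - 4*(-6)²*432 = 291 - 4*36*432 = 291 - 144*432 = 291 - 62208 = -61917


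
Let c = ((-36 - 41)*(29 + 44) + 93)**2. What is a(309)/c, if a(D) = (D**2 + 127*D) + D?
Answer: 135033/30558784 ≈ 0.0044188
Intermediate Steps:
a(D) = D**2 + 128*D
c = 30558784 (c = (-77*73 + 93)**2 = (-5621 + 93)**2 = (-5528)**2 = 30558784)
a(309)/c = (309*(128 + 309))/30558784 = (309*437)*(1/30558784) = 135033*(1/30558784) = 135033/30558784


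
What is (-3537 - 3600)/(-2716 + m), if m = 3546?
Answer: -7137/830 ≈ -8.5988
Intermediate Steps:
(-3537 - 3600)/(-2716 + m) = (-3537 - 3600)/(-2716 + 3546) = -7137/830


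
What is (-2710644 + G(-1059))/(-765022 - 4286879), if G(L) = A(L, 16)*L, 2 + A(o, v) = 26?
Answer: 912020/1683967 ≈ 0.54159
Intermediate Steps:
A(o, v) = 24 (A(o, v) = -2 + 26 = 24)
G(L) = 24*L
(-2710644 + G(-1059))/(-765022 - 4286879) = (-2710644 + 24*(-1059))/(-765022 - 4286879) = (-2710644 - 25416)/(-5051901) = -2736060*(-1/5051901) = 912020/1683967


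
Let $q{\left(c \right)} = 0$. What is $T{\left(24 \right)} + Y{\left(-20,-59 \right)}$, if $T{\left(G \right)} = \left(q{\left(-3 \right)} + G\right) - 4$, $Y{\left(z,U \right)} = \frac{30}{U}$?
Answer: $\frac{1150}{59} \approx 19.492$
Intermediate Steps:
$T{\left(G \right)} = -4 + G$ ($T{\left(G \right)} = \left(0 + G\right) - 4 = G - 4 = -4 + G$)
$T{\left(24 \right)} + Y{\left(-20,-59 \right)} = \left(-4 + 24\right) + \frac{30}{-59} = 20 + 30 \left(- \frac{1}{59}\right) = 20 - \frac{30}{59} = \frac{1150}{59}$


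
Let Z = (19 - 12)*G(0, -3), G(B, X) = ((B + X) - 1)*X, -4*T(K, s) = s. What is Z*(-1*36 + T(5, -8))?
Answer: -2856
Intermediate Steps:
T(K, s) = -s/4
G(B, X) = X*(-1 + B + X) (G(B, X) = (-1 + B + X)*X = X*(-1 + B + X))
Z = 84 (Z = (19 - 12)*(-3*(-1 + 0 - 3)) = 7*(-3*(-4)) = 7*12 = 84)
Z*(-1*36 + T(5, -8)) = 84*(-1*36 - ¼*(-8)) = 84*(-36 + 2) = 84*(-34) = -2856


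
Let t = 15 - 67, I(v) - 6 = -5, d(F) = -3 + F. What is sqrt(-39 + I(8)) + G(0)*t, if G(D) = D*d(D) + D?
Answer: I*sqrt(38) ≈ 6.1644*I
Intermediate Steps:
I(v) = 1 (I(v) = 6 - 5 = 1)
t = -52
G(D) = D + D*(-3 + D) (G(D) = D*(-3 + D) + D = D + D*(-3 + D))
sqrt(-39 + I(8)) + G(0)*t = sqrt(-39 + 1) + (0*(-2 + 0))*(-52) = sqrt(-38) + (0*(-2))*(-52) = I*sqrt(38) + 0*(-52) = I*sqrt(38) + 0 = I*sqrt(38)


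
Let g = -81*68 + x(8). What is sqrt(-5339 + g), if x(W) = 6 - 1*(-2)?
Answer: I*sqrt(10839) ≈ 104.11*I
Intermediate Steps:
x(W) = 8 (x(W) = 6 + 2 = 8)
g = -5500 (g = -81*68 + 8 = -5508 + 8 = -5500)
sqrt(-5339 + g) = sqrt(-5339 - 5500) = sqrt(-10839) = I*sqrt(10839)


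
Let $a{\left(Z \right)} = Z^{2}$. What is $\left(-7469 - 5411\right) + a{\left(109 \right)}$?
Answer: $-999$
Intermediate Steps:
$\left(-7469 - 5411\right) + a{\left(109 \right)} = \left(-7469 - 5411\right) + 109^{2} = \left(-7469 + \left(-10660 + 5249\right)\right) + 11881 = \left(-7469 - 5411\right) + 11881 = -12880 + 11881 = -999$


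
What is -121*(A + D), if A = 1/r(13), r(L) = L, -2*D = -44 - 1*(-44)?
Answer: -121/13 ≈ -9.3077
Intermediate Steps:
D = 0 (D = -(-44 - 1*(-44))/2 = -(-44 + 44)/2 = -1/2*0 = 0)
A = 1/13 ≈ 0.076923
-121*(A + D) = -121*(1/13 + 0) = -121*1/13 = -121/13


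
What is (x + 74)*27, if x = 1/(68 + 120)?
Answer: 375651/188 ≈ 1998.1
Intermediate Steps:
x = 1/188 ≈ 0.0053191
(x + 74)*27 = (1/188 + 74)*27 = (13913/188)*27 = 375651/188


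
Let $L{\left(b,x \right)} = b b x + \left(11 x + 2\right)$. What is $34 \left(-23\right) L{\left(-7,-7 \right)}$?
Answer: $326876$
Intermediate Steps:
$L{\left(b,x \right)} = 2 + 11 x + x b^{2}$ ($L{\left(b,x \right)} = b^{2} x + \left(2 + 11 x\right) = x b^{2} + \left(2 + 11 x\right) = 2 + 11 x + x b^{2}$)
$34 \left(-23\right) L{\left(-7,-7 \right)} = 34 \left(-23\right) \left(2 + 11 \left(-7\right) - 7 \left(-7\right)^{2}\right) = - 782 \left(2 - 77 - 343\right) = \left(-782\right) \left(-418\right) = 326876$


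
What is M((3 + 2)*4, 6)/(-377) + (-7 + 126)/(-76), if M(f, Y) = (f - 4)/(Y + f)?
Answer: -583827/372476 ≈ -1.5674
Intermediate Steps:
M(f, Y) = (-4 + f)/(Y + f)
M((3 + 2)*4, 6)/(-377) + (-7 + 126)/(-76) = ((-4 + (3 + 2)*4)/(6 + (3 + 2)*4))/(-377) + (-7 + 126)/(-76) = ((-4 + 5*4)/(6 + 5*4))*(-1/377) + 119*(-1/76) = ((-4 + 20)/(6 + 20))*(-1/377) - 119/76 = (16/26)*(-1/377) - 119/76 = ((1/26)*16)*(-1/377) - 119/76 = (8/13)*(-1/377) - 119/76 = -8/4901 - 119/76 = -583827/372476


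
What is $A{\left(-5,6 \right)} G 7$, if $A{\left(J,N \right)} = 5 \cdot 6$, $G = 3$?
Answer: $630$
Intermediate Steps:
$A{\left(J,N \right)} = 30$
$A{\left(-5,6 \right)} G 7 = 30 \cdot 3 \cdot 7 = 90 \cdot 7 = 630$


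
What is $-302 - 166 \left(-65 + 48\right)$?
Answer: $2520$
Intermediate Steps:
$-302 - 166 \left(-65 + 48\right) = -302 - -2822 = -302 + 2822 = 2520$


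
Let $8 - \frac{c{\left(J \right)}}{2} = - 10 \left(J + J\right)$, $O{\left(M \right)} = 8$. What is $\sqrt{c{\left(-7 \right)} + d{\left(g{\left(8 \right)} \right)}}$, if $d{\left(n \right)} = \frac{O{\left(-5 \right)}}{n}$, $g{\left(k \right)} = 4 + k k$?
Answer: $\frac{i \sqrt{76262}}{17} \approx 16.244 i$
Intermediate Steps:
$c{\left(J \right)} = 16 + 40 J$ ($c{\left(J \right)} = 16 - 2 \left(- 10 \left(J + J\right)\right) = 16 - 2 \left(- 10 \cdot 2 J\right) = 16 - 2 \left(- 20 J\right) = 16 + 40 J$)
$g{\left(k \right)} = 4 + k^{2}$
$d{\left(n \right)} = \frac{8}{n}$
$\sqrt{c{\left(-7 \right)} + d{\left(g{\left(8 \right)} \right)}} = \sqrt{\left(16 + 40 \left(-7\right)\right) + \frac{8}{4 + 8^{2}}} = \sqrt{\left(16 - 280\right) + \frac{8}{4 + 64}} = \sqrt{-264 + \frac{8}{68}} = \sqrt{-264 + 8 \cdot \frac{1}{68}} = \sqrt{-264 + \frac{2}{17}} = \sqrt{- \frac{4486}{17}} = \frac{i \sqrt{76262}}{17}$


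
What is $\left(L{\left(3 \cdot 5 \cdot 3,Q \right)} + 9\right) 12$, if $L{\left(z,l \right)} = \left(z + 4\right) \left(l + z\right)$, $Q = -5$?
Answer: $23628$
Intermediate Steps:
$L{\left(z,l \right)} = \left(4 + z\right) \left(l + z\right)$
$\left(L{\left(3 \cdot 5 \cdot 3,Q \right)} + 9\right) 12 = \left(\left(\left(3 \cdot 5 \cdot 3\right)^{2} + 4 \left(-5\right) + 4 \cdot 3 \cdot 5 \cdot 3 - 5 \cdot 3 \cdot 5 \cdot 3\right) + 9\right) 12 = \left(\left(\left(15 \cdot 3\right)^{2} - 20 + 4 \cdot 15 \cdot 3 - 5 \cdot 15 \cdot 3\right) + 9\right) 12 = \left(\left(45^{2} - 20 + 4 \cdot 45 - 225\right) + 9\right) 12 = \left(\left(2025 - 20 + 180 - 225\right) + 9\right) 12 = \left(1960 + 9\right) 12 = 1969 \cdot 12 = 23628$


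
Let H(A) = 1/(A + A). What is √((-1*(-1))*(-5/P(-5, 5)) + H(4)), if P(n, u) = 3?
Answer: I*√222/12 ≈ 1.2416*I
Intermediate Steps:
H(A) = 1/(2*A)
√((-1*(-1))*(-5/P(-5, 5)) + H(4)) = √((-1*(-1))*(-5/3) + (½)/4) = √(1*(-5*⅓) + (½)*(¼)) = √(1*(-5/3) + ⅛) = √(-5/3 + ⅛) = √(-37/24) = I*√222/12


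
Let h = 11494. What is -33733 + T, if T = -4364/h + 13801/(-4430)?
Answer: -858904511537/25459210 ≈ -33737.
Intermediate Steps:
T = -88980607/25459210 (T = -4364/11494 + 13801/(-4430) = -4364*1/11494 + 13801*(-1/4430) = -2182/5747 - 13801/4430 = -88980607/25459210 ≈ -3.4950)
-33733 + T = -33733 - 88980607/25459210 = -858904511537/25459210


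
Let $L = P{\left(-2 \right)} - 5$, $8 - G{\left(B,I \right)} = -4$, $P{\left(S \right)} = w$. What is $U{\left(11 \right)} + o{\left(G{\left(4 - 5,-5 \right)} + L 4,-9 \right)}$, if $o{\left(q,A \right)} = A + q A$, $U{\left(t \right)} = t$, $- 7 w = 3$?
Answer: $\frac{626}{7} \approx 89.429$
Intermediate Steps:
$w = - \frac{3}{7}$ ($w = \left(- \frac{1}{7}\right) 3 = - \frac{3}{7} \approx -0.42857$)
$P{\left(S \right)} = - \frac{3}{7}$
$G{\left(B,I \right)} = 12$ ($G{\left(B,I \right)} = 8 - -4 = 8 + 4 = 12$)
$L = - \frac{38}{7}$ ($L = - \frac{3}{7} - 5 = - \frac{38}{7} \approx -5.4286$)
$o{\left(q,A \right)} = A + A q$
$U{\left(11 \right)} + o{\left(G{\left(4 - 5,-5 \right)} + L 4,-9 \right)} = 11 - 9 \left(1 + \left(12 - \frac{152}{7}\right)\right) = 11 - 9 \left(1 - \frac{68}{7}\right) = 11 - - \frac{549}{7} = 11 + \frac{549}{7} = \frac{626}{7}$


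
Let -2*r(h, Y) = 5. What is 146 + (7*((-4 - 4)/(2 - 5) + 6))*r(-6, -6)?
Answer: -17/3 ≈ -5.6667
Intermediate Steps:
r(h, Y) = -5/2 (r(h, Y) = -½*5 = -5/2)
146 + (7*((-4 - 4)/(2 - 5) + 6))*r(-6, -6) = 146 + (7*((-4 - 4)/(2 - 5) + 6))*(-5/2) = 146 + (7*(-8/(-3) + 6))*(-5/2) = 146 + (7*(-8*(-⅓) + 6))*(-5/2) = 146 + (7*(8/3 + 6))*(-5/2) = 146 + (7*(26/3))*(-5/2) = 146 + (182/3)*(-5/2) = 146 - 455/3 = -17/3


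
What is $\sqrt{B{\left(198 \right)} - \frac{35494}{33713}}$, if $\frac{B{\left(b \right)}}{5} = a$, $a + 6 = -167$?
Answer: $\frac{i \sqrt{984326518407}}{33713} \approx 29.429 i$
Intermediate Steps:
$a = -173$ ($a = -6 - 167 = -173$)
$B{\left(b \right)} = -865$ ($B{\left(b \right)} = 5 \left(-173\right) = -865$)
$\sqrt{B{\left(198 \right)} - \frac{35494}{33713}} = \sqrt{-865 - \frac{35494}{33713}} = \sqrt{- \frac{29197239}{33713}} = \frac{i \sqrt{984326518407}}{33713}$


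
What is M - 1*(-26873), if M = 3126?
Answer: 29999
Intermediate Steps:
M - 1*(-26873) = 3126 - 1*(-26873) = 3126 + 26873 = 29999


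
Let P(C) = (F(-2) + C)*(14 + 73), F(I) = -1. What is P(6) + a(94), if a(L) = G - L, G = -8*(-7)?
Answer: 397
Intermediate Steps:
G = 56
P(C) = -87 + 87*C (P(C) = (-1 + C)*(14 + 73) = (-1 + C)*87 = -87 + 87*C)
a(L) = 56 - L
P(6) + a(94) = (-87 + 87*6) + (56 - 1*94) = (-87 + 522) + (56 - 94) = 435 - 38 = 397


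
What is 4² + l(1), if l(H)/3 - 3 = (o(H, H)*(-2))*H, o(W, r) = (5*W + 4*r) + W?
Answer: -35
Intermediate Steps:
o(W, r) = 4*r + 6*W (o(W, r) = (4*r + 5*W) + W = 4*r + 6*W)
l(H) = 9 - 60*H² (l(H) = 9 + 3*(((4*H + 6*H)*(-2))*H) = 9 + 3*(((10*H)*(-2))*H) = 9 + 3*((-20*H)*H) = 9 + 3*(-20*H²) = 9 - 60*H²)
4² + l(1) = 4² + (9 - 60*1²) = 16 + (9 - 60*1) = 16 + (9 - 60) = 16 - 51 = -35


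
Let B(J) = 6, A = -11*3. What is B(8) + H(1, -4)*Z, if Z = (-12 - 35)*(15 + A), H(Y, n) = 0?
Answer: 6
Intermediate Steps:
A = -33
Z = 846 (Z = (-12 - 35)*(15 - 33) = -47*(-18) = 846)
B(8) + H(1, -4)*Z = 6 + 0*846 = 6 + 0 = 6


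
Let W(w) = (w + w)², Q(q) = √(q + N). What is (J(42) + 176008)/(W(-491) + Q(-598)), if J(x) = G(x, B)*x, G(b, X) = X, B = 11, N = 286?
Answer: 21271782035/116240097161 - 88235*I*√78/232480194322 ≈ 0.183 - 3.352e-6*I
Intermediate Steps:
J(x) = 11*x
Q(q) = √(286 + q) (Q(q) = √(q + 286) = √(286 + q))
W(w) = 4*w² (W(w) = (2*w)² = 4*w²)
(J(42) + 176008)/(W(-491) + Q(-598)) = (11*42 + 176008)/(4*(-491)² + √(286 - 598)) = (462 + 176008)/(4*241081 + √(-312)) = 176470/(964324 + 2*I*√78)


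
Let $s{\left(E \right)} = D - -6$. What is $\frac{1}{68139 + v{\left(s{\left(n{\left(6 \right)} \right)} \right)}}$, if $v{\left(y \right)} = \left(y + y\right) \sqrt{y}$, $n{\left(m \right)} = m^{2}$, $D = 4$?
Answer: $\frac{68139}{4642919321} - \frac{20 \sqrt{10}}{4642919321} \approx 1.4662 \cdot 10^{-5}$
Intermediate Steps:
$s{\left(E \right)} = 10$ ($s{\left(E \right)} = 4 - -6 = 4 + 6 = 10$)
$v{\left(y \right)} = 2 y^{\frac{3}{2}}$ ($v{\left(y \right)} = 2 y \sqrt{y} = 2 y^{\frac{3}{2}}$)
$\frac{1}{68139 + v{\left(s{\left(n{\left(6 \right)} \right)} \right)}} = \frac{1}{68139 + 2 \cdot 10^{\frac{3}{2}}} = \frac{1}{68139 + 2 \cdot 10 \sqrt{10}} = \frac{1}{68139 + 20 \sqrt{10}}$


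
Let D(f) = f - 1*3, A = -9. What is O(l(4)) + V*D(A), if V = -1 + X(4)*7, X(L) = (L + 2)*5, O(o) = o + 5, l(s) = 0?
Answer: -2503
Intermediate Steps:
O(o) = 5 + o
X(L) = 10 + 5*L (X(L) = (2 + L)*5 = 10 + 5*L)
D(f) = -3 + f (D(f) = f - 3 = -3 + f)
V = 209 (V = -1 + (10 + 5*4)*7 = -1 + (10 + 20)*7 = -1 + 30*7 = -1 + 210 = 209)
O(l(4)) + V*D(A) = (5 + 0) + 209*(-3 - 9) = 5 + 209*(-12) = 5 - 2508 = -2503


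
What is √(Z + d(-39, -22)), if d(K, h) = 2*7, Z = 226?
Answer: 4*√15 ≈ 15.492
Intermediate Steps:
d(K, h) = 14
√(Z + d(-39, -22)) = √(226 + 14) = √240 = 4*√15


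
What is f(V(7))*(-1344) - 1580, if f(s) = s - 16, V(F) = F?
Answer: 10516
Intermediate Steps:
f(s) = -16 + s
f(V(7))*(-1344) - 1580 = (-16 + 7)*(-1344) - 1580 = -9*(-1344) - 1580 = 12096 - 1580 = 10516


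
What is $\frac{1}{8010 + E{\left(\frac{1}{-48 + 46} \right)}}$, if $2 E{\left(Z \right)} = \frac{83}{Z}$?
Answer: $\frac{1}{7927} \approx 0.00012615$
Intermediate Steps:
$E{\left(Z \right)} = \frac{83}{2 Z}$ ($E{\left(Z \right)} = \frac{83 \frac{1}{Z}}{2} = \frac{83}{2 Z}$)
$\frac{1}{8010 + E{\left(\frac{1}{-48 + 46} \right)}} = \frac{1}{8010 + \frac{83}{2 \frac{1}{-48 + 46}}} = \frac{1}{8010 + \frac{83}{2 \frac{1}{-2}}} = \frac{1}{8010 + \frac{83}{2 \left(- \frac{1}{2}\right)}} = \frac{1}{8010 + \frac{83}{2} \left(-2\right)} = \frac{1}{8010 - 83} = \frac{1}{7927}$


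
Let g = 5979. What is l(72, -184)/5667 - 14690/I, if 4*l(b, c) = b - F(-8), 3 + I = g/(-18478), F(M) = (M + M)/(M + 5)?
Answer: 1538261817490/348027471 ≈ 4419.9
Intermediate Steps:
F(M) = 2*M/(5 + M) (F(M) = (2*M)/(5 + M) = 2*M/(5 + M))
I = -61413/18478 (I = -3 + 5979/(-18478) = -3 + 5979*(-1/18478) = -3 - 5979/18478 = -61413/18478 ≈ -3.3236)
l(b, c) = -4/3 + b/4 (l(b, c) = (b - 2*(-8)/(5 - 8))/4 = (b - 2*(-8)/(-3))/4 = (b - 2*(-8)*(-1)/3)/4 = (b - 1*16/3)/4 = (b - 16/3)/4 = (-16/3 + b)/4 = -4/3 + b/4)
l(72, -184)/5667 - 14690/I = (-4/3 + (¼)*72)/5667 - 14690/(-61413/18478) = (-4/3 + 18)*(1/5667) - 14690*(-18478/61413) = (50/3)*(1/5667) + 271441820/61413 = 50/17001 + 271441820/61413 = 1538261817490/348027471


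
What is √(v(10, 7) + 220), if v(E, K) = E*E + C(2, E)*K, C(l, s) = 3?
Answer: √341 ≈ 18.466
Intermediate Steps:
v(E, K) = E² + 3*K (v(E, K) = E*E + 3*K = E² + 3*K)
√(v(10, 7) + 220) = √((10² + 3*7) + 220) = √((100 + 21) + 220) = √(121 + 220) = √341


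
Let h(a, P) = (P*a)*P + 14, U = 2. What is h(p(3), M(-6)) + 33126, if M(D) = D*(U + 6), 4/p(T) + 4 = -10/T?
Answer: 350716/11 ≈ 31883.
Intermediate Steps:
p(T) = 4/(-4 - 10/T)
M(D) = 8*D (M(D) = D*(2 + 6) = D*8 = 8*D)
h(a, P) = 14 + a*P² (h(a, P) = a*P² + 14 = 14 + a*P²)
h(p(3), M(-6)) + 33126 = (14 + (-2*3/(5 + 2*3))*(8*(-6))²) + 33126 = (14 - 2*3/(5 + 6)*(-48)²) + 33126 = (14 - 2*3/11*2304) + 33126 = (14 - 2*3*1/11*2304) + 33126 = (14 - 6/11*2304) + 33126 = (14 - 13824/11) + 33126 = -13670/11 + 33126 = 350716/11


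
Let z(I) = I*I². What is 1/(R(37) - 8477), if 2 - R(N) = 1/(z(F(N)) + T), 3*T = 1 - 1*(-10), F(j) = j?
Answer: -151970/1287945753 ≈ -0.00011799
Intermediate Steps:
T = 11/3 (T = (1 - 1*(-10))/3 = (1 + 10)/3 = (⅓)*11 = 11/3 ≈ 3.6667)
z(I) = I³
R(N) = 2 - 1/(11/3 + N³) (R(N) = 2 - 1/(N³ + 11/3) = 2 - 1/(11/3 + N³))
1/(R(37) - 8477) = 1/((19 + 6*37³)/(11 + 3*37³) - 8477) = 1/((19 + 6*50653)/(11 + 3*50653) - 8477) = 1/((19 + 303918)/(11 + 151959) - 8477) = 1/(303937/151970 - 8477) = 1/(-1287945753/151970) = -151970/1287945753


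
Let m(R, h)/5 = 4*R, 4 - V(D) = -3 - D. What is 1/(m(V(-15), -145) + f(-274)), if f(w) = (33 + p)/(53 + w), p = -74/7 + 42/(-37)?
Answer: -57239/9163755 ≈ -0.0062462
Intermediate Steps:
V(D) = 7 + D (V(D) = 4 - (-3 - D) = 4 + (3 + D) = 7 + D)
p = -3032/259 (p = -74*⅐ + 42*(-1/37) = -74/7 - 42/37 = -3032/259 ≈ -11.707)
m(R, h) = 20*R (m(R, h) = 5*(4*R) = 20*R)
f(w) = 5515/(259*(53 + w)) (f(w) = (33 - 3032/259)/(53 + w) = 5515/(259*(53 + w)))
1/(m(V(-15), -145) + f(-274)) = 1/(20*(7 - 15) + 5515/(259*(53 - 274))) = 1/(20*(-8) + (5515/259)/(-221)) = 1/(-160 + (5515/259)*(-1/221)) = 1/(-160 - 5515/57239) = 1/(-9163755/57239) = -57239/9163755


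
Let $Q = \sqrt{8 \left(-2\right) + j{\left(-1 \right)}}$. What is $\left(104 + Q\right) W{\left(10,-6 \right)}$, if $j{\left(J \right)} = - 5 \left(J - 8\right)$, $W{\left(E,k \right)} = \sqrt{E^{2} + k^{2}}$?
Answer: $2 \sqrt{34} \left(104 + \sqrt{29}\right) \approx 1275.6$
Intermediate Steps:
$j{\left(J \right)} = 40 - 5 J$ ($j{\left(J \right)} = - 5 \left(-8 + J\right) = 40 - 5 J$)
$Q = \sqrt{29}$ ($Q = \sqrt{8 \left(-2\right) + \left(40 - -5\right)} = \sqrt{-16 + \left(40 + 5\right)} = \sqrt{-16 + 45} = \sqrt{29} \approx 5.3852$)
$\left(104 + Q\right) W{\left(10,-6 \right)} = \left(104 + \sqrt{29}\right) \sqrt{10^{2} + \left(-6\right)^{2}} = \left(104 + \sqrt{29}\right) \sqrt{100 + 36} = \left(104 + \sqrt{29}\right) \sqrt{136} = \left(104 + \sqrt{29}\right) 2 \sqrt{34} = 2 \sqrt{34} \left(104 + \sqrt{29}\right)$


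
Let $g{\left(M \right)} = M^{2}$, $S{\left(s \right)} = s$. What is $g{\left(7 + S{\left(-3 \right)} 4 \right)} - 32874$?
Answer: $-32849$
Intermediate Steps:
$g{\left(7 + S{\left(-3 \right)} 4 \right)} - 32874 = \left(7 - 12\right)^{2} - 32874 = \left(-5\right)^{2} - 32874 = 25 - 32874 = -32849$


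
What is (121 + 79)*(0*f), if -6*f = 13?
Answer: 0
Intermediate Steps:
f = -13/6 (f = -⅙*13 = -13/6 ≈ -2.1667)
(121 + 79)*(0*f) = (121 + 79)*(0*(-13/6)) = 200*0 = 0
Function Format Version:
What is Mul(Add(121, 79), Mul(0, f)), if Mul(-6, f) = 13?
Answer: 0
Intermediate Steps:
f = Rational(-13, 6) (f = Mul(Rational(-1, 6), 13) = Rational(-13, 6) ≈ -2.1667)
Mul(Add(121, 79), Mul(0, f)) = Mul(Add(121, 79), Mul(0, Rational(-13, 6))) = Mul(200, 0) = 0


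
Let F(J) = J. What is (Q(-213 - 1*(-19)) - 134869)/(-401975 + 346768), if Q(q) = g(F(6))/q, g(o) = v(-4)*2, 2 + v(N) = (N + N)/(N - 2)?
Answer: 39246877/16065237 ≈ 2.4430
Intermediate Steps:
v(N) = -2 + 2*N/(-2 + N) (v(N) = -2 + (N + N)/(N - 2) = -2 + (2*N)/(-2 + N) = -2 + 2*N/(-2 + N))
g(o) = -4/3 (g(o) = (4/(-2 - 4))*2 = (4/(-6))*2 = (4*(-⅙))*2 = -⅔*2 = -4/3)
Q(q) = -4/(3*q)
(Q(-213 - 1*(-19)) - 134869)/(-401975 + 346768) = (-4/(3*(-213 - 1*(-19))) - 134869)/(-401975 + 346768) = (-4/(3*(-213 + 19)) - 134869)/(-55207) = (-4/3/(-194) - 134869)*(-1/55207) = (-4/3*(-1/194) - 134869)*(-1/55207) = (2/291 - 134869)*(-1/55207) = -39246877/291*(-1/55207) = 39246877/16065237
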